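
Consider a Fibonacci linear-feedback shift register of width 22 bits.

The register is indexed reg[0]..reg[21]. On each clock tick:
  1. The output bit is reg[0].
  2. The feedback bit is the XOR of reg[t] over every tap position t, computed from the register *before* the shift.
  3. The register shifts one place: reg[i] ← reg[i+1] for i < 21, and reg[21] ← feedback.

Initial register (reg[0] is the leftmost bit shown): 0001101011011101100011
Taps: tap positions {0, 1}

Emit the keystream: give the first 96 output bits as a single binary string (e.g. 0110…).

k : reg_k → out_k, fb_k
0: 0001101011011101100011 → 0, fb=0
1: 0011010110111011000110 → 0, fb=0
2: 0110101101110110001100 → 0, fb=1
3: 1101011011101100011001 → 1, fb=0
4: 1010110111011000110010 → 1, fb=1
5: 0101101110110001100101 → 0, fb=1
6: 1011011101100011001011 → 1, fb=1
7: 0110111011000110010111 → 0, fb=1
8: 1101110110001100101111 → 1, fb=0
9: 1011101100011001011110 → 1, fb=1
10: 0111011000110010111101 → 0, fb=1
11: 1110110001100101111011 → 1, fb=0
12: 1101100011001011110110 → 1, fb=0
13: 1011000110010111101100 → 1, fb=1
14: 0110001100101111011001 → 0, fb=1
15: 1100011001011110110011 → 1, fb=0
16: 1000110010111101100110 → 1, fb=1
17: 0001100101111011001101 → 0, fb=0
18: 0011001011110110011010 → 0, fb=0
19: 0110010111101100110100 → 0, fb=1
20: 1100101111011001101001 → 1, fb=0
21: 1001011110110011010010 → 1, fb=1
22: 0010111101100110100101 → 0, fb=0
23: 0101111011001101001010 → 0, fb=1
24: 1011110110011010010101 → 1, fb=1
25: 0111101100110100101011 → 0, fb=1
26: 1111011001101001010111 → 1, fb=0
27: 1110110011010010101110 → 1, fb=0
28: 1101100110100101011100 → 1, fb=0
29: 1011001101001010111000 → 1, fb=1
30: 0110011010010101110001 → 0, fb=1
31: 1100110100101011100011 → 1, fb=0
32: 1001101001010111000110 → 1, fb=1
33: 0011010010101110001101 → 0, fb=0
34: 0110100101011100011010 → 0, fb=1
35: 1101001010111000110101 → 1, fb=0
36: 1010010101110001101010 → 1, fb=1
37: 0100101011100011010101 → 0, fb=1
38: 1001010111000110101011 → 1, fb=1
39: 0010101110001101010111 → 0, fb=0
40: 0101011100011010101110 → 0, fb=1
41: 1010111000110101011101 → 1, fb=1
42: 0101110001101010111011 → 0, fb=1
43: 1011100011010101110111 → 1, fb=1
44: 0111000110101011101111 → 0, fb=1
45: 1110001101010111011111 → 1, fb=0
46: 1100011010101110111110 → 1, fb=0
47: 1000110101011101111100 → 1, fb=1
48: 0001101010111011111001 → 0, fb=0
49: 0011010101110111110010 → 0, fb=0
50: 0110101011101111100100 → 0, fb=1
51: 1101010111011111001001 → 1, fb=0
52: 1010101110111110010010 → 1, fb=1
53: 0101011101111100100101 → 0, fb=1
54: 1010111011111001001011 → 1, fb=1
55: 0101110111110010010111 → 0, fb=1
56: 1011101111100100101111 → 1, fb=1
57: 0111011111001001011111 → 0, fb=1
58: 1110111110010010111111 → 1, fb=0
59: 1101111100100101111110 → 1, fb=0
60: 1011111001001011111100 → 1, fb=1
61: 0111110010010111111001 → 0, fb=1
62: 1111100100101111110011 → 1, fb=0
63: 1111001001011111100110 → 1, fb=0
64: 1110010010111111001100 → 1, fb=0
65: 1100100101111110011000 → 1, fb=0
66: 1001001011111100110000 → 1, fb=1
67: 0010010111111001100001 → 0, fb=0
68: 0100101111110011000010 → 0, fb=1
69: 1001011111100110000101 → 1, fb=1
70: 0010111111001100001011 → 0, fb=0
71: 0101111110011000010110 → 0, fb=1
72: 1011111100110000101101 → 1, fb=1
73: 0111111001100001011011 → 0, fb=1
74: 1111110011000010110111 → 1, fb=0
75: 1111100110000101101110 → 1, fb=0
76: 1111001100001011011100 → 1, fb=0
77: 1110011000010110111000 → 1, fb=0
78: 1100110000101101110000 → 1, fb=0
79: 1001100001011011100000 → 1, fb=1
80: 0011000010110111000001 → 0, fb=0
81: 0110000101101110000010 → 0, fb=1
82: 1100001011011100000101 → 1, fb=0
83: 1000010110111000001010 → 1, fb=1
84: 0000101101110000010101 → 0, fb=0
85: 0001011011100000101010 → 0, fb=0
86: 0010110111000001010100 → 0, fb=0
87: 0101101110000010101000 → 0, fb=1
88: 1011011100000101010001 → 1, fb=1
89: 0110111000001010100011 → 0, fb=1
90: 1101110000010101000111 → 1, fb=0
91: 1011100000101010001110 → 1, fb=1
92: 0111000001010100011101 → 0, fb=1
93: 1110000010101000111011 → 1, fb=0
94: 1100000101010001110110 → 1, fb=0
95: 1000001010100011101100 → 1, fb=1

000110101101110110001100101111011001101001010111000110101011101111100100101111110011000010110111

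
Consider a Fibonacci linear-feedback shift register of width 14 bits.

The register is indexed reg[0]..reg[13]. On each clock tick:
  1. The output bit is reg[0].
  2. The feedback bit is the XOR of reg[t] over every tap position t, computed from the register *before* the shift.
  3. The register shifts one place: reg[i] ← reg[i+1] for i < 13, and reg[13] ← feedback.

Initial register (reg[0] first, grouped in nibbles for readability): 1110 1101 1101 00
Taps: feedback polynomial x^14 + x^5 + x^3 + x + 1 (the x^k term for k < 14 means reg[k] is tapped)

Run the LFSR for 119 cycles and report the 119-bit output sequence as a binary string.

step | reg (before) | out | fb
   0 | 11101101110100 | 1 | 1
   1 | 11011011101001 | 1 | 1
   2 | 10110111010011 | 1 | 1
   3 | 01101110100111 | 0 | 0
   4 | 11011101001110 | 1 | 0
   5 | 10111010011100 | 1 | 0
   6 | 01110100111000 | 0 | 1
   7 | 11101001110001 | 1 | 0
   8 | 11010011100010 | 1 | 1
   9 | 10100111000101 | 1 | 0
  10 | 01001110001010 | 0 | 0
  11 | 10011100010100 | 1 | 1
  12 | 00111000101001 | 0 | 1
  13 | 01110001010011 | 0 | 0
  14 | 11100010100110 | 1 | 0
  15 | 11000101001100 | 1 | 1
  16 | 10001010011001 | 1 | 1
  17 | 00010100110011 | 0 | 0
  18 | 00101001100110 | 0 | 0
  19 | 01010011001100 | 0 | 0
  20 | 10100110011000 | 1 | 0
  21 | 01001100110000 | 0 | 0
  22 | 10011001100000 | 1 | 0
  23 | 00110011000000 | 0 | 1
  24 | 01100110000001 | 0 | 0
  25 | 11001100000010 | 1 | 1
  26 | 10011000000101 | 1 | 0
  27 | 00110000001010 | 0 | 1
  28 | 01100000010101 | 0 | 1
  29 | 11000000101011 | 1 | 0
  30 | 10000001010110 | 1 | 1
  31 | 00000010101101 | 0 | 0
  32 | 00000101011010 | 0 | 1
  33 | 00001010110101 | 0 | 0
  34 | 00010101101010 | 0 | 0
  35 | 00101011010100 | 0 | 0
  36 | 01010110101000 | 0 | 1
  37 | 10101101010001 | 1 | 0
  38 | 01011010100010 | 0 | 0
  39 | 10110101000100 | 1 | 1
  40 | 01101010001001 | 0 | 1
  41 | 11010100010011 | 1 | 0
  42 | 10101000100110 | 1 | 1
  43 | 01010001001101 | 0 | 0
  44 | 10100010011010 | 1 | 1
  45 | 01000100110101 | 0 | 0
  46 | 10001001101010 | 1 | 1
  47 | 00010011010101 | 0 | 1
  48 | 00100110101011 | 0 | 1
  49 | 01001101010111 | 0 | 0
  50 | 10011010101110 | 1 | 0
  51 | 00110101011100 | 0 | 0
  52 | 01101010111000 | 0 | 1
  53 | 11010101110001 | 1 | 0
  54 | 10101011100010 | 1 | 1
  55 | 01010111000101 | 0 | 1
  56 | 10101110001011 | 1 | 0
  57 | 01011100010110 | 0 | 1
  58 | 10111000101101 | 1 | 0
  59 | 01110001011010 | 0 | 0
  60 | 11100010110100 | 1 | 0
  61 | 11000101101000 | 1 | 1
  62 | 10001011010001 | 1 | 1
  63 | 00010110100011 | 0 | 0
  64 | 00101101000110 | 0 | 1
  65 | 01011010001101 | 0 | 0
  66 | 10110100011010 | 1 | 1
  67 | 01101000110101 | 0 | 1
  68 | 11010001101011 | 1 | 1
  69 | 10100011010111 | 1 | 1
  70 | 01000110101111 | 0 | 0
  71 | 10001101011110 | 1 | 0
  72 | 00011010111100 | 0 | 1
  73 | 00110101111001 | 0 | 0
  74 | 01101011110010 | 0 | 1
  75 | 11010111100101 | 1 | 0
  76 | 10101111001010 | 1 | 0
  77 | 01011110010100 | 0 | 1
  78 | 10111100101001 | 1 | 1
  79 | 01111001010011 | 0 | 0
  80 | 11110010100110 | 1 | 1
  81 | 11100101001101 | 1 | 1
  82 | 11001010011011 | 1 | 0
  83 | 10010100110110 | 1 | 1
  84 | 00101001101101 | 0 | 0
  85 | 01010011011010 | 0 | 0
  86 | 10100110110100 | 1 | 0
  87 | 01001101101000 | 0 | 0
  88 | 10011011010000 | 1 | 0
  89 | 00110110100000 | 0 | 0
  90 | 01101101000000 | 0 | 0
  91 | 11011010000000 | 1 | 1
  92 | 10110100000001 | 1 | 1
  93 | 01101000000011 | 0 | 1
  94 | 11010000000111 | 1 | 1
  95 | 10100000001111 | 1 | 1
  96 | 01000000011111 | 0 | 1
  97 | 10000000111111 | 1 | 1
  98 | 00000001111111 | 0 | 0
  99 | 00000011111110 | 0 | 0
 100 | 00000111111100 | 0 | 1
 101 | 00001111111001 | 0 | 1
 102 | 00011111110011 | 0 | 0
 103 | 00111111100110 | 0 | 0
 104 | 01111111001100 | 0 | 1
 105 | 11111110011001 | 1 | 0
 106 | 11111100110010 | 1 | 0
 107 | 11111001100100 | 1 | 1
 108 | 11110011001001 | 1 | 1
 109 | 11100110010011 | 1 | 1
 110 | 11001100100111 | 1 | 1
 111 | 10011001001111 | 1 | 0
 112 | 00110010011110 | 0 | 1
 113 | 01100100111101 | 0 | 0
 114 | 11001001111010 | 1 | 0
 115 | 10010011110100 | 1 | 0
 116 | 00100111101000 | 0 | 1
 117 | 01001111010001 | 0 | 0
 118 | 10011110100010 | 1 | 1

11101101110100111000101001100110000001010110101000100110101011100010110100011010111100101001101101000000011111110011001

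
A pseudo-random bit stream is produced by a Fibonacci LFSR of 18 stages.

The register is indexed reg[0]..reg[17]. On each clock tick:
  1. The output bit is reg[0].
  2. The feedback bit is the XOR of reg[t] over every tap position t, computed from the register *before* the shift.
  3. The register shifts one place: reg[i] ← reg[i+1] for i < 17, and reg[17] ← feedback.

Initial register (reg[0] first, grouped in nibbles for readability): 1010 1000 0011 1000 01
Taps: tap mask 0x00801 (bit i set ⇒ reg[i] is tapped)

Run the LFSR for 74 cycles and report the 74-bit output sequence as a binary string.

10101000001110000101101010111011011000000110111000000100000100111010011001

step | reg (before) | out | fb
   0 | 101010000011100001 | 1 | 0
   1 | 010100000111000010 | 0 | 1
   2 | 101000001110000101 | 1 | 1
   3 | 010000011100001011 | 0 | 0
   4 | 100000111000010110 | 1 | 1
   5 | 000001110000101101 | 0 | 0
   6 | 000011100001011010 | 0 | 1
   7 | 000111000010110101 | 0 | 0
   8 | 001110000101101010 | 0 | 1
   9 | 011100001011010101 | 0 | 1
  10 | 111000010110101011 | 1 | 1
  11 | 110000101101010111 | 1 | 0
  12 | 100001011010101110 | 1 | 1
  13 | 000010110101011101 | 0 | 1
  14 | 000101101010111011 | 0 | 0
  15 | 001011010101110110 | 0 | 1
  16 | 010110101011101101 | 0 | 1
  17 | 101101010111011011 | 1 | 0
  18 | 011010101110110110 | 0 | 0
  19 | 110101011101101100 | 1 | 0
  20 | 101010111011011000 | 1 | 0
  21 | 010101110110110000 | 0 | 0
  22 | 101011101101100000 | 1 | 0
  23 | 010111011011000000 | 0 | 1
  24 | 101110110110000001 | 1 | 1
  25 | 011101101100000011 | 0 | 0
  26 | 111011011000000110 | 1 | 1
  27 | 110110110000001101 | 1 | 1
  28 | 101101100000011011 | 1 | 1
  29 | 011011000000110111 | 0 | 0
  30 | 110110000001101110 | 1 | 0
  31 | 101100000011011100 | 1 | 0
  32 | 011000000110111000 | 0 | 0
  33 | 110000001101110000 | 1 | 0
  34 | 100000011011100000 | 1 | 0
  35 | 000000110111000000 | 0 | 1
  36 | 000001101110000001 | 0 | 0
  37 | 000011011100000010 | 0 | 0
  38 | 000110111000000100 | 0 | 0
  39 | 001101110000001000 | 0 | 0
  40 | 011011100000010000 | 0 | 0
  41 | 110111000000100000 | 1 | 1
  42 | 101110000001000001 | 1 | 0
  43 | 011100000010000010 | 0 | 0
  44 | 111000000100000100 | 1 | 1
  45 | 110000001000001001 | 1 | 1
  46 | 100000010000010011 | 1 | 1
  47 | 000000100000100111 | 0 | 0
  48 | 000001000001001110 | 0 | 1
  49 | 000010000010011101 | 0 | 0
  50 | 000100000100111010 | 0 | 0
  51 | 001000001001110100 | 0 | 1
  52 | 010000010011101001 | 0 | 1
  53 | 100000100111010011 | 1 | 0
  54 | 000001001110100110 | 0 | 0
  55 | 000010011101001100 | 0 | 1
  56 | 000100111010011001 | 0 | 0
  57 | 001001110100110010 | 0 | 0
  58 | 010011101001100100 | 0 | 1
  59 | 100111010011001001 | 1 | 0
  60 | 001110100110010010 | 0 | 0
  61 | 011101001100100100 | 0 | 0
  62 | 111010011001001000 | 1 | 0
  63 | 110100110010010000 | 1 | 1
  64 | 101001100100100001 | 1 | 1
  65 | 010011001001000011 | 0 | 1
  66 | 100110010010000111 | 1 | 1
  67 | 001100100100001111 | 0 | 0
  68 | 011001001000011110 | 0 | 0
  69 | 110010010000111100 | 1 | 1
  70 | 100100100001111001 | 1 | 0
  71 | 001001000011110010 | 0 | 1
  72 | 010010000111100101 | 0 | 1
  73 | 100100001111001011 | 1 | 0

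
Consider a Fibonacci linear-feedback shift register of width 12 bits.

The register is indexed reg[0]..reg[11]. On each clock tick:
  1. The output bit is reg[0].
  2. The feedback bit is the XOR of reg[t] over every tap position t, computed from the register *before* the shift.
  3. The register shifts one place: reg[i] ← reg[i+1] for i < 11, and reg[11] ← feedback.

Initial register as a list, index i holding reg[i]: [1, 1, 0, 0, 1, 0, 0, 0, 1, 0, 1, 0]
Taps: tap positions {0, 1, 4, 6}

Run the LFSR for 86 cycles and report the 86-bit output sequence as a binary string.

tick  register→output (feedback)
  0  110010001010→1 (1)
  1  100100010101→1 (1)
  2  001000101011→0 (1)
  3  010001010111→0 (1)
  4  100010101111→1 (1)
  5  000101011111→0 (0)
  6  001010111110→0 (0)
  7  010101111100→0 (0)
  8  101011111000→1 (1)
  9  010111110001→0 (1)
 10  101111100011→1 (1)
 11  011111000111→0 (0)
 12  111110001110→1 (1)
 13  111100011101→1 (0)
 14  111000111010→1 (1)
 15  110001110101→1 (1)
 16  100011101011→1 (1)
 17  000111010111→0 (1)
 18  001110101111→0 (0)
 19  011101011110→0 (1)
 20  111010111101→1 (0)
 21  110101111010→1 (1)
 22  101011110101→1 (1)
 23  010111101011→0 (1)
 24  101111010111→1 (0)
 25  011110101110→0 (1)
 26  111101011101→1 (0)
 27  111010111010→1 (0)
 28  110101110100→1 (1)
 29  101011101001→1 (1)
 30  010111010011→0 (0)
 31  101110100110→1 (1)
 32  011101001101→0 (1)
 33  111010011011→1 (1)
 34  110100110111→1 (1)
 35  101001101111→1 (0)
 36  010011011110→0 (0)
 37  100110111100→1 (1)
 38  001101111001→0 (1)
 39  011011110011→0 (1)
 40  110111100111→1 (0)
 41  101111001110→1 (0)
 42  011110011100→0 (0)
 43  111100111000→1 (1)
 44  111001110001→1 (1)
 45  110011100011→1 (0)
 46  100111000110→1 (0)
 47  001110001100→0 (1)
 48  011100011001→0 (1)
 49  111000110011→1 (1)
 50  110001100111→1 (1)
 51  100011001111→1 (0)
 52  000110011110→0 (1)
 53  001100111101→0 (1)
 54  011001111011→0 (0)
 55  110011110110→1 (0)
 56  100111101100→1 (1)
 57  001111011001→0 (1)
 58  011110110011→0 (1)
 59  111101100111→1 (1)
 60  111011001111→1 (1)
 61  110110011111→1 (1)
 62  101100111111→1 (0)
 63  011001111110→0 (0)
 64  110011111100→1 (0)
 65  100111111000→1 (1)
 66  001111110001→0 (0)
 67  011111100010→0 (1)
 68  111111000101→1 (1)
 69  111110001011→1 (1)
 70  111100010111→1 (0)
 71  111000101110→1 (1)
 72  110001011101→1 (0)
 73  100010111010→1 (1)
 74  000101110101→0 (1)
 75  001011101011→0 (0)
 76  010111010110→0 (0)
 77  101110101100→1 (1)
 78  011101011001→0 (1)
 79  111010110011→1 (0)
 80  110101100110→1 (1)
 81  101011001101→1 (0)
 82  010110011010→0 (0)
 83  101100110100→1 (0)
 84  011001101000→0 (0)
 85  110011010000→1 (1)

11001000101011111000111010111101011101001101111001110001100111101100111111000101110101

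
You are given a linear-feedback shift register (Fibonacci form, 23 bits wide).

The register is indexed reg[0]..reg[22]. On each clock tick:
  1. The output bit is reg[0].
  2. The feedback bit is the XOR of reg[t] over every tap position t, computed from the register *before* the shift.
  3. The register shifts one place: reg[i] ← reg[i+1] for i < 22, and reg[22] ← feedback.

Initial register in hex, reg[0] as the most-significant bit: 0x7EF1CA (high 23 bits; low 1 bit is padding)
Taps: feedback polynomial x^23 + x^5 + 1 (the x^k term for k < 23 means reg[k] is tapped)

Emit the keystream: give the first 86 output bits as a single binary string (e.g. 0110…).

01111110111100011100101101000001100100010100011011100111011100110011010000010010001010

step | reg (before) | out | fb
   0 | 01111110111100011100101 | 0 | 1
   1 | 11111101111000111001011 | 1 | 0
   2 | 11111011110001110010110 | 1 | 1
   3 | 11110111100011100101101 | 1 | 0
   4 | 11101111000111001011010 | 1 | 0
   5 | 11011110001110010110100 | 1 | 0
   6 | 10111100011100101101000 | 1 | 0
   7 | 01111000111001011010000 | 0 | 0
   8 | 11110001110010110100000 | 1 | 1
   9 | 11100011100101101000001 | 1 | 1
  10 | 11000111001011010000011 | 1 | 0
  11 | 10001110010110100000110 | 1 | 0
  12 | 00011100101101000001100 | 0 | 1
  13 | 00111001011010000011001 | 0 | 0
  14 | 01110010110100000110010 | 0 | 0
  15 | 11100101101000001100100 | 1 | 0
  16 | 11001011010000011001000 | 1 | 1
  17 | 10010110100000110010001 | 1 | 0
  18 | 00101101000001100100010 | 0 | 1
  19 | 01011010000011001000101 | 0 | 0
  20 | 10110100000110010001010 | 1 | 0
  21 | 01101000001100100010100 | 0 | 0
  22 | 11010000011001000101000 | 1 | 1
  23 | 10100000110010001010001 | 1 | 1
  24 | 01000001100100010100011 | 0 | 0
  25 | 10000011001000101000110 | 1 | 1
  26 | 00000110010001010001101 | 0 | 1
  27 | 00001100100010100011011 | 0 | 1
  28 | 00011001000101000110111 | 0 | 0
  29 | 00110010001010001101110 | 0 | 0
  30 | 01100100010100011011100 | 0 | 1
  31 | 11001000101000110111001 | 1 | 1
  32 | 10010001010001101110011 | 1 | 1
  33 | 00100010100011011100111 | 0 | 0
  34 | 01000101000110111001110 | 0 | 1
  35 | 10001010001101110011101 | 1 | 1
  36 | 00010100011011100111011 | 0 | 1
  37 | 00101000110111001110111 | 0 | 0
  38 | 01010001101110011101110 | 0 | 0
  39 | 10100011011100111011100 | 1 | 1
  40 | 01000110111001110111001 | 0 | 1
  41 | 10001101110011101110011 | 1 | 0
  42 | 00011011100111011100110 | 0 | 0
  43 | 00110111001110111001100 | 0 | 1
  44 | 01101110011101110011001 | 0 | 1
  45 | 11011100111011100110011 | 1 | 0
  46 | 10111001110111001100110 | 1 | 1
  47 | 01110011101110011001101 | 0 | 0
  48 | 11100111011100110011010 | 1 | 0
  49 | 11001110111001100110100 | 1 | 0
  50 | 10011101110011001101000 | 1 | 0
  51 | 00111011100110011010000 | 0 | 0
  52 | 01110111001100110100000 | 0 | 1
  53 | 11101110011001101000001 | 1 | 0
  54 | 11011100110011010000010 | 1 | 0
  55 | 10111001100110100000100 | 1 | 1
  56 | 01110011001101000001001 | 0 | 0
  57 | 11100110011010000010010 | 1 | 0
  58 | 11001100110100000100100 | 1 | 0
  59 | 10011001101000001001000 | 1 | 1
  60 | 00110011010000010010001 | 0 | 0
  61 | 01100110100000100100010 | 0 | 1
  62 | 11001101000001001000101 | 1 | 0
  63 | 10011010000010010001010 | 1 | 1
  64 | 00110100000100100010101 | 0 | 1
  65 | 01101000001001000101011 | 0 | 0
  66 | 11010000010010001010110 | 1 | 1
  67 | 10100000100100010101101 | 1 | 1
  68 | 01000001001000101011011 | 0 | 0
  69 | 10000010010001010110110 | 1 | 1
  70 | 00000100100010101101101 | 0 | 1
  71 | 00001001000101011011011 | 0 | 0
  72 | 00010010001010110110110 | 0 | 0
  73 | 00100100010101101101100 | 0 | 1
  74 | 01001000101011011011001 | 0 | 0
  75 | 10010001010110110110010 | 1 | 1
  76 | 00100010101101101100101 | 0 | 0
  77 | 01000101011011011001010 | 0 | 1
  78 | 10001010110110110010101 | 1 | 1
  79 | 00010101101101100101011 | 0 | 1
  80 | 00101011011011001010111 | 0 | 0
  81 | 01010110110110010101110 | 0 | 1
  82 | 10101101101100101011101 | 1 | 0
  83 | 01011011011001010111010 | 0 | 0
  84 | 10110110110010101110100 | 1 | 0
  85 | 01101101100101011101000 | 0 | 1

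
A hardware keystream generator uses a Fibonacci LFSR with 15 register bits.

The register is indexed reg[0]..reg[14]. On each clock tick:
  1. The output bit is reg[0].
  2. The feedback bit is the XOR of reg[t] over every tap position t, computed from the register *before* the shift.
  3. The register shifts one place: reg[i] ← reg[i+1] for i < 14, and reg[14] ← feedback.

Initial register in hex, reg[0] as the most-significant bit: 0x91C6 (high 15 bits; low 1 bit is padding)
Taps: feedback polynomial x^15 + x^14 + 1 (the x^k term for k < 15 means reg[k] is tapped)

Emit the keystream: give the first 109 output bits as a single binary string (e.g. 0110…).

step | reg (before) | out | fb
   0 | 100100011100011 | 1 | 0
   1 | 001000111000110 | 0 | 0
   2 | 010001110001100 | 0 | 0
   3 | 100011100011000 | 1 | 1
   4 | 000111000110001 | 0 | 1
   5 | 001110001100011 | 0 | 1
   6 | 011100011000111 | 0 | 1
   7 | 111000110001111 | 1 | 0
   8 | 110001100011110 | 1 | 1
   9 | 100011000111101 | 1 | 0
  10 | 000110001111010 | 0 | 0
  11 | 001100011110100 | 0 | 0
  12 | 011000111101000 | 0 | 0
  13 | 110001111010000 | 1 | 1
  14 | 100011110100001 | 1 | 0
  15 | 000111101000010 | 0 | 0
  16 | 001111010000100 | 0 | 0
  17 | 011110100001000 | 0 | 0
  18 | 111101000010000 | 1 | 1
  19 | 111010000100001 | 1 | 0
  20 | 110100001000010 | 1 | 1
  21 | 101000010000101 | 1 | 0
  22 | 010000100001010 | 0 | 0
  23 | 100001000010100 | 1 | 1
  24 | 000010000101001 | 0 | 1
  25 | 000100001010011 | 0 | 1
  26 | 001000010100111 | 0 | 1
  27 | 010000101001111 | 0 | 1
  28 | 100001010011111 | 1 | 0
  29 | 000010100111110 | 0 | 0
  30 | 000101001111100 | 0 | 0
  31 | 001010011111000 | 0 | 0
  32 | 010100111110000 | 0 | 0
  33 | 101001111100000 | 1 | 1
  34 | 010011111000001 | 0 | 1
  35 | 100111110000011 | 1 | 0
  36 | 001111100000110 | 0 | 0
  37 | 011111000001100 | 0 | 0
  38 | 111110000011000 | 1 | 1
  39 | 111100000110001 | 1 | 0
  40 | 111000001100010 | 1 | 1
  41 | 110000011000101 | 1 | 0
  42 | 100000110001010 | 1 | 1
  43 | 000001100010101 | 0 | 1
  44 | 000011000101011 | 0 | 1
  45 | 000110001010111 | 0 | 1
  46 | 001100010101111 | 0 | 1
  47 | 011000101011111 | 0 | 1
  48 | 110001010111111 | 1 | 0
  49 | 100010101111110 | 1 | 1
  50 | 000101011111101 | 0 | 1
  51 | 001010111111011 | 0 | 1
  52 | 010101111110111 | 0 | 1
  53 | 101011111101111 | 1 | 0
  54 | 010111111011110 | 0 | 0
  55 | 101111110111100 | 1 | 1
  56 | 011111101111001 | 0 | 1
  57 | 111111011110011 | 1 | 0
  58 | 111110111100110 | 1 | 1
  59 | 111101111001101 | 1 | 0
  60 | 111011110011010 | 1 | 1
  61 | 110111100110101 | 1 | 0
  62 | 101111001101010 | 1 | 1
  63 | 011110011010101 | 0 | 1
  64 | 111100110101011 | 1 | 0
  65 | 111001101010110 | 1 | 1
  66 | 110011010101101 | 1 | 0
  67 | 100110101011010 | 1 | 1
  68 | 001101010110101 | 0 | 1
  69 | 011010101101011 | 0 | 1
  70 | 110101011010111 | 1 | 0
  71 | 101010110101110 | 1 | 1
  72 | 010101101011101 | 0 | 1
  73 | 101011010111011 | 1 | 0
  74 | 010110101110110 | 0 | 0
  75 | 101101011101100 | 1 | 1
  76 | 011010111011001 | 0 | 1
  77 | 110101110110011 | 1 | 0
  78 | 101011101100110 | 1 | 1
  79 | 010111011001101 | 0 | 1
  80 | 101110110011011 | 1 | 0
  81 | 011101100110110 | 0 | 0
  82 | 111011001101100 | 1 | 1
  83 | 110110011011001 | 1 | 0
  84 | 101100110110010 | 1 | 1
  85 | 011001101100101 | 0 | 1
  86 | 110011011001011 | 1 | 0
  87 | 100110110010110 | 1 | 1
  88 | 001101100101101 | 0 | 1
  89 | 011011001011011 | 0 | 1
  90 | 110110010110111 | 1 | 0
  91 | 101100101101110 | 1 | 1
  92 | 011001011011101 | 0 | 1
  93 | 110010110111011 | 1 | 0
  94 | 100101101110110 | 1 | 1
  95 | 001011011101101 | 0 | 1
  96 | 010110111011011 | 0 | 1
  97 | 101101110110111 | 1 | 0
  98 | 011011101101110 | 0 | 0
  99 | 110111011011100 | 1 | 1
 100 | 101110110111001 | 1 | 0
 101 | 011101101110010 | 0 | 0
 102 | 111011011100100 | 1 | 1
 103 | 110110111001001 | 1 | 0
 104 | 101101110010010 | 1 | 1
 105 | 011011100100101 | 0 | 1
 106 | 110111001001011 | 1 | 0
 107 | 101110010010110 | 1 | 1
 108 | 011100100101101 | 0 | 1

1001000111000110001111010000100001010011111000001100010101111110111100110101011010111011001101100101101110110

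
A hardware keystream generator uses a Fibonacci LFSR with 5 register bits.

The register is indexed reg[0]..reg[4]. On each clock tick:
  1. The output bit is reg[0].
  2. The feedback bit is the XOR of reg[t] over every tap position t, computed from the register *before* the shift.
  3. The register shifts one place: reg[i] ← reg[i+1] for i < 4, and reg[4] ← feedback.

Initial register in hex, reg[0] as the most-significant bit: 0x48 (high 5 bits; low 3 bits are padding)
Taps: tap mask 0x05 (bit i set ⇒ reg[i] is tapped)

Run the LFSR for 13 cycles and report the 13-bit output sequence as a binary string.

tick  register→output (feedback)
  0  01001→0 (0)
  1  10010→1 (1)
  2  00101→0 (1)
  3  01011→0 (0)
  4  10110→1 (0)
  5  01100→0 (1)
  6  11001→1 (1)
  7  10011→1 (1)
  8  00111→0 (1)
  9  01111→0 (1)
 10  11111→1 (0)
 11  11110→1 (0)
 12  11100→1 (0)

0100101100111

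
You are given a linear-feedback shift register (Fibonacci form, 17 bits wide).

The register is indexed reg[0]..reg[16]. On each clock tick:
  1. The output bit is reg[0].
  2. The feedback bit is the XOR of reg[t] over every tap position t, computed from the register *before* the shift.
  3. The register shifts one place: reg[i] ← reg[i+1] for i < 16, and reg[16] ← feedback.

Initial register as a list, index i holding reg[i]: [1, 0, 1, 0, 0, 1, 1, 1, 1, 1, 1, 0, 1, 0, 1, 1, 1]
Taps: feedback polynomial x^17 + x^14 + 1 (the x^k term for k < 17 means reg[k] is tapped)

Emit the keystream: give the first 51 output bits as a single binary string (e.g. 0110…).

101001111110101110100111000101110011010100101110010

k : reg_k → out_k, fb_k
0: 10100111111010111 → 1, fb=0
1: 01001111110101110 → 0, fb=1
2: 10011111101011101 → 1, fb=0
3: 00111111010111010 → 0, fb=0
4: 01111110101110100 → 0, fb=1
5: 11111101011101001 → 1, fb=1
6: 11111010111010011 → 1, fb=1
7: 11110101110100111 → 1, fb=0
8: 11101011101001110 → 1, fb=0
9: 11010111010011100 → 1, fb=0
10: 10101110100111000 → 1, fb=1
11: 01011101001110001 → 0, fb=0
12: 10111010011100010 → 1, fb=1
13: 01110100111000101 → 0, fb=1
14: 11101001110001011 → 1, fb=1
15: 11010011100010111 → 1, fb=0
16: 10100111000101110 → 1, fb=0
17: 01001110001011100 → 0, fb=1
18: 10011100010111001 → 1, fb=1
19: 00111000101110011 → 0, fb=0
20: 01110001011100110 → 0, fb=1
21: 11100010111001101 → 1, fb=0
22: 11000101110011010 → 1, fb=1
23: 10001011100110101 → 1, fb=0
24: 00010111001101010 → 0, fb=0
25: 00101110011010100 → 0, fb=1
26: 01011100110101001 → 0, fb=0
27: 10111001101010010 → 1, fb=1
28: 01110011010100101 → 0, fb=1
29: 11100110101001011 → 1, fb=1
30: 11001101010010111 → 1, fb=0
31: 10011010100101110 → 1, fb=0
32: 00110101001011100 → 0, fb=1
33: 01101010010111001 → 0, fb=0
34: 11010100101110010 → 1, fb=1
35: 10101001011100101 → 1, fb=0
36: 01010010111001010 → 0, fb=0
37: 10100101110010100 → 1, fb=0
38: 01001011100101000 → 0, fb=0
39: 10010111001010000 → 1, fb=1
40: 00101110010100001 → 0, fb=0
41: 01011100101000010 → 0, fb=0
42: 10111001010000100 → 1, fb=0
43: 01110010100001000 → 0, fb=0
44: 11100101000010000 → 1, fb=1
45: 11001010000100001 → 1, fb=1
46: 10010100001000011 → 1, fb=1
47: 00101000010000111 → 0, fb=1
48: 01010000100001111 → 0, fb=1
49: 10100001000011111 → 1, fb=0
50: 01000010000111110 → 0, fb=1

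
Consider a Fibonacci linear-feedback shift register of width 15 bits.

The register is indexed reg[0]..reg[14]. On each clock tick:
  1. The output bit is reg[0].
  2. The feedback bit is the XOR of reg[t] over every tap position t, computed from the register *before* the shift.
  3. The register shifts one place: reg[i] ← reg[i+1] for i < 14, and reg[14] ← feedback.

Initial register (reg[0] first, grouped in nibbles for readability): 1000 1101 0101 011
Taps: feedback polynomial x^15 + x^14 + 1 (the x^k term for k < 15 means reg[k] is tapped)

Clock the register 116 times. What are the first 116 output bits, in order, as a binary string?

10001101010101100001001100110111110001000100101011110000111001101011111010001001101010011110001001100010100001110111

k : reg_k → out_k, fb_k
0: 100011010101011 → 1, fb=0
1: 000110101010110 → 0, fb=0
2: 001101010101100 → 0, fb=0
3: 011010101011000 → 0, fb=0
4: 110101010110000 → 1, fb=1
5: 101010101100001 → 1, fb=0
6: 010101011000010 → 0, fb=0
7: 101010110000100 → 1, fb=1
8: 010101100001001 → 0, fb=1
9: 101011000010011 → 1, fb=0
10: 010110000100110 → 0, fb=0
11: 101100001001100 → 1, fb=1
12: 011000010011001 → 0, fb=1
13: 110000100110011 → 1, fb=0
14: 100001001100110 → 1, fb=1
15: 000010011001101 → 0, fb=1
16: 000100110011011 → 0, fb=1
17: 001001100110111 → 0, fb=1
18: 010011001101111 → 0, fb=1
19: 100110011011111 → 1, fb=0
20: 001100110111110 → 0, fb=0
21: 011001101111100 → 0, fb=0
22: 110011011111000 → 1, fb=1
23: 100110111110001 → 1, fb=0
24: 001101111100010 → 0, fb=0
25: 011011111000100 → 0, fb=0
26: 110111110001000 → 1, fb=1
27: 101111100010001 → 1, fb=0
28: 011111000100010 → 0, fb=0
29: 111110001000100 → 1, fb=1
30: 111100010001001 → 1, fb=0
31: 111000100010010 → 1, fb=1
32: 110001000100101 → 1, fb=0
33: 100010001001010 → 1, fb=1
34: 000100010010101 → 0, fb=1
35: 001000100101011 → 0, fb=1
36: 010001001010111 → 0, fb=1
37: 100010010101111 → 1, fb=0
38: 000100101011110 → 0, fb=0
39: 001001010111100 → 0, fb=0
40: 010010101111000 → 0, fb=0
41: 100101011110000 → 1, fb=1
42: 001010111100001 → 0, fb=1
43: 010101111000011 → 0, fb=1
44: 101011110000111 → 1, fb=0
45: 010111100001110 → 0, fb=0
46: 101111000011100 → 1, fb=1
47: 011110000111001 → 0, fb=1
48: 111100001110011 → 1, fb=0
49: 111000011100110 → 1, fb=1
50: 110000111001101 → 1, fb=0
51: 100001110011010 → 1, fb=1
52: 000011100110101 → 0, fb=1
53: 000111001101011 → 0, fb=1
54: 001110011010111 → 0, fb=1
55: 011100110101111 → 0, fb=1
56: 111001101011111 → 1, fb=0
57: 110011010111110 → 1, fb=1
58: 100110101111101 → 1, fb=0
59: 001101011111010 → 0, fb=0
60: 011010111110100 → 0, fb=0
61: 110101111101000 → 1, fb=1
62: 101011111010001 → 1, fb=0
63: 010111110100010 → 0, fb=0
64: 101111101000100 → 1, fb=1
65: 011111010001001 → 0, fb=1
66: 111110100010011 → 1, fb=0
67: 111101000100110 → 1, fb=1
68: 111010001001101 → 1, fb=0
69: 110100010011010 → 1, fb=1
70: 101000100110101 → 1, fb=0
71: 010001001101010 → 0, fb=0
72: 100010011010100 → 1, fb=1
73: 000100110101001 → 0, fb=1
74: 001001101010011 → 0, fb=1
75: 010011010100111 → 0, fb=1
76: 100110101001111 → 1, fb=0
77: 001101010011110 → 0, fb=0
78: 011010100111100 → 0, fb=0
79: 110101001111000 → 1, fb=1
80: 101010011110001 → 1, fb=0
81: 010100111100010 → 0, fb=0
82: 101001111000100 → 1, fb=1
83: 010011110001001 → 0, fb=1
84: 100111100010011 → 1, fb=0
85: 001111000100110 → 0, fb=0
86: 011110001001100 → 0, fb=0
87: 111100010011000 → 1, fb=1
88: 111000100110001 → 1, fb=0
89: 110001001100010 → 1, fb=1
90: 100010011000101 → 1, fb=0
91: 000100110001010 → 0, fb=0
92: 001001100010100 → 0, fb=0
93: 010011000101000 → 0, fb=0
94: 100110001010000 → 1, fb=1
95: 001100010100001 → 0, fb=1
96: 011000101000011 → 0, fb=1
97: 110001010000111 → 1, fb=0
98: 100010100001110 → 1, fb=1
99: 000101000011101 → 0, fb=1
100: 001010000111011 → 0, fb=1
101: 010100001110111 → 0, fb=1
102: 101000011101111 → 1, fb=0
103: 010000111011110 → 0, fb=0
104: 100001110111100 → 1, fb=1
105: 000011101111001 → 0, fb=1
106: 000111011110011 → 0, fb=1
107: 001110111100111 → 0, fb=1
108: 011101111001111 → 0, fb=1
109: 111011110011111 → 1, fb=0
110: 110111100111110 → 1, fb=1
111: 101111001111101 → 1, fb=0
112: 011110011111010 → 0, fb=0
113: 111100111110100 → 1, fb=1
114: 111001111101001 → 1, fb=0
115: 110011111010010 → 1, fb=1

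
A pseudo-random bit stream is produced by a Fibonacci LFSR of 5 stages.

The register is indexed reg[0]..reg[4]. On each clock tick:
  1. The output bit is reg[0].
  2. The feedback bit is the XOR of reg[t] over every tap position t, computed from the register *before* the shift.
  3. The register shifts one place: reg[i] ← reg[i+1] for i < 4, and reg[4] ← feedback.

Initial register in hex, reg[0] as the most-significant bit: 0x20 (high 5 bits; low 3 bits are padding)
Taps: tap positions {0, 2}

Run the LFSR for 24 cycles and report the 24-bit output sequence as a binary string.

001001011001111100011011

step | reg (before) | out | fb
   0 | 00100 | 0 | 1
   1 | 01001 | 0 | 0
   2 | 10010 | 1 | 1
   3 | 00101 | 0 | 1
   4 | 01011 | 0 | 0
   5 | 10110 | 1 | 0
   6 | 01100 | 0 | 1
   7 | 11001 | 1 | 1
   8 | 10011 | 1 | 1
   9 | 00111 | 0 | 1
  10 | 01111 | 0 | 1
  11 | 11111 | 1 | 0
  12 | 11110 | 1 | 0
  13 | 11100 | 1 | 0
  14 | 11000 | 1 | 1
  15 | 10001 | 1 | 1
  16 | 00011 | 0 | 0
  17 | 00110 | 0 | 1
  18 | 01101 | 0 | 1
  19 | 11011 | 1 | 1
  20 | 10111 | 1 | 0
  21 | 01110 | 0 | 1
  22 | 11101 | 1 | 0
  23 | 11010 | 1 | 1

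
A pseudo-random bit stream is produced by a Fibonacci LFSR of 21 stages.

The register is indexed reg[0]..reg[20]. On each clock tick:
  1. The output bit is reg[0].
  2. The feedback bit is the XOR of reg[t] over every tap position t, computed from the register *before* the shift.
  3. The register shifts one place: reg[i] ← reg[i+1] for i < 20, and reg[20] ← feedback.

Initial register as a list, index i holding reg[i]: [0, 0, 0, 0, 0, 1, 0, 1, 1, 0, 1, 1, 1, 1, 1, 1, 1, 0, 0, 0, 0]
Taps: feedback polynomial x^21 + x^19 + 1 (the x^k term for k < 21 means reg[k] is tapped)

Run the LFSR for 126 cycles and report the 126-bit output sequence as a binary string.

k : reg_k → out_k, fb_k
0: 000001011011111110000 → 0, fb=0
1: 000010110111111100000 → 0, fb=0
2: 000101101111111000000 → 0, fb=0
3: 001011011111110000000 → 0, fb=0
4: 010110111111100000000 → 0, fb=0
5: 101101111111000000000 → 1, fb=1
6: 011011111110000000001 → 0, fb=0
7: 110111111100000000010 → 1, fb=0
8: 101111111000000000100 → 1, fb=1
9: 011111110000000001001 → 0, fb=0
10: 111111100000000010010 → 1, fb=0
11: 111111000000000100100 → 1, fb=1
12: 111110000000001001001 → 1, fb=1
13: 111100000000010010011 → 1, fb=0
14: 111000000000100100110 → 1, fb=0
15: 110000000001001001100 → 1, fb=1
16: 100000000010010011001 → 1, fb=1
17: 000000000100100110011 → 0, fb=1
18: 000000001001001100111 → 0, fb=1
19: 000000010010011001111 → 0, fb=1
20: 000000100100110011111 → 0, fb=1
21: 000001001001100111111 → 0, fb=1
22: 000010010011001111111 → 0, fb=1
23: 000100100110011111111 → 0, fb=1
24: 001001001100111111111 → 0, fb=1
25: 010010011001111111111 → 0, fb=1
26: 100100110011111111111 → 1, fb=0
27: 001001100111111111110 → 0, fb=1
28: 010011001111111111101 → 0, fb=0
29: 100110011111111111010 → 1, fb=0
30: 001100111111111110100 → 0, fb=0
31: 011001111111111101000 → 0, fb=0
32: 110011111111111010000 → 1, fb=1
33: 100111111111110100001 → 1, fb=1
34: 001111111111101000011 → 0, fb=1
35: 011111111111010000111 → 0, fb=1
36: 111111111110100001111 → 1, fb=0
37: 111111111101000011110 → 1, fb=0
38: 111111111010000111100 → 1, fb=1
39: 111111110100001111001 → 1, fb=1
40: 111111101000011110011 → 1, fb=0
41: 111111010000111100110 → 1, fb=0
42: 111110100001111001100 → 1, fb=1
43: 111101000011110011001 → 1, fb=1
44: 111010000111100110011 → 1, fb=0
45: 110100001111001100110 → 1, fb=0
46: 101000011110011001100 → 1, fb=1
47: 010000111100110011001 → 0, fb=0
48: 100001111001100110010 → 1, fb=0
49: 000011110011001100100 → 0, fb=0
50: 000111100110011001000 → 0, fb=0
51: 001111001100110010000 → 0, fb=0
52: 011110011001100100000 → 0, fb=0
53: 111100110011001000000 → 1, fb=1
54: 111001100110010000001 → 1, fb=1
55: 110011001100100000011 → 1, fb=0
56: 100110011001000000110 → 1, fb=0
57: 001100110010000001100 → 0, fb=0
58: 011001100100000011000 → 0, fb=0
59: 110011001000000110000 → 1, fb=1
60: 100110010000001100001 → 1, fb=1
61: 001100100000011000011 → 0, fb=1
62: 011001000000110000111 → 0, fb=1
63: 110010000001100001111 → 1, fb=0
64: 100100000011000011110 → 1, fb=0
65: 001000000110000111100 → 0, fb=0
66: 010000001100001111000 → 0, fb=0
67: 100000011000011110000 → 1, fb=1
68: 000000110000111100001 → 0, fb=0
69: 000001100001111000010 → 0, fb=1
70: 000011000011110000101 → 0, fb=0
71: 000110000111100001010 → 0, fb=1
72: 001100001111000010101 → 0, fb=0
73: 011000011110000101010 → 0, fb=1
74: 110000111100001010101 → 1, fb=1
75: 100001111000010101011 → 1, fb=0
76: 000011110000101010110 → 0, fb=1
77: 000111100001010101101 → 0, fb=0
78: 001111000010101011010 → 0, fb=1
79: 011110000101010110101 → 0, fb=0
80: 111100001010101101010 → 1, fb=0
81: 111000010101011010100 → 1, fb=1
82: 110000101010110101001 → 1, fb=1
83: 100001010101101010011 → 1, fb=0
84: 000010101011010100110 → 0, fb=1
85: 000101010110101001101 → 0, fb=0
86: 001010101101010011010 → 0, fb=1
87: 010101011010100110101 → 0, fb=0
88: 101010110101001101010 → 1, fb=0
89: 010101101010011010100 → 0, fb=0
90: 101011010100110101000 → 1, fb=1
91: 010110101001101010001 → 0, fb=0
92: 101101010011010100010 → 1, fb=0
93: 011010100110101000100 → 0, fb=0
94: 110101001101010001000 → 1, fb=1
95: 101010011010100010001 → 1, fb=1
96: 010100110101000100011 → 0, fb=1
97: 101001101010001000111 → 1, fb=0
98: 010011010100010001110 → 0, fb=1
99: 100110101000100011101 → 1, fb=1
100: 001101010001000111011 → 0, fb=1
101: 011010100010001110111 → 0, fb=1
102: 110101000100011101111 → 1, fb=0
103: 101010001000111011110 → 1, fb=0
104: 010100010001110111100 → 0, fb=0
105: 101000100011101111000 → 1, fb=1
106: 010001000111011110001 → 0, fb=0
107: 100010001110111100010 → 1, fb=0
108: 000100011101111000100 → 0, fb=0
109: 001000111011110001000 → 0, fb=0
110: 010001110111100010000 → 0, fb=0
111: 100011101111000100000 → 1, fb=1
112: 000111011110001000001 → 0, fb=0
113: 001110111100010000010 → 0, fb=1
114: 011101111000100000101 → 0, fb=0
115: 111011110001000001010 → 1, fb=0
116: 110111100010000010100 → 1, fb=1
117: 101111000100000101001 → 1, fb=1
118: 011110001000001010011 → 0, fb=1
119: 111100010000010100111 → 1, fb=0
120: 111000100000101001110 → 1, fb=0
121: 110001000001010011100 → 1, fb=1
122: 100010000010100111001 → 1, fb=1
123: 000100000101001110011 → 0, fb=1
124: 001000001010011100111 → 0, fb=1
125: 010000010100111001111 → 0, fb=1

000001011011111110000000001001001100111111111110100001111001100110010000001100001111000010101011010100110101000100011101111000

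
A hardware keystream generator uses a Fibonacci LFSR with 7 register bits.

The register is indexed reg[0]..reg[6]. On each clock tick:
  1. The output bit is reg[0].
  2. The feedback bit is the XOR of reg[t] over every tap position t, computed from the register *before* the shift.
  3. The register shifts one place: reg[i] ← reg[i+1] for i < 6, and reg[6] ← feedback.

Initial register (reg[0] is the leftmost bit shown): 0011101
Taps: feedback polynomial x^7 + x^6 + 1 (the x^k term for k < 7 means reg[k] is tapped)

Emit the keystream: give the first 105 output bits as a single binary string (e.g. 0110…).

001110111010010110001101111011010110110010010001110000101111100101011100110100010011110001010000110000010

step | reg (before) | out | fb
   0 | 0011101 | 0 | 1
   1 | 0111011 | 0 | 1
   2 | 1110111 | 1 | 0
   3 | 1101110 | 1 | 1
   4 | 1011101 | 1 | 0
   5 | 0111010 | 0 | 0
   6 | 1110100 | 1 | 1
   7 | 1101001 | 1 | 0
   8 | 1010010 | 1 | 1
   9 | 0100101 | 0 | 1
  10 | 1001011 | 1 | 0
  11 | 0010110 | 0 | 0
  12 | 0101100 | 0 | 0
  13 | 1011000 | 1 | 1
  14 | 0110001 | 0 | 1
  15 | 1100011 | 1 | 0
  16 | 1000110 | 1 | 1
  17 | 0001101 | 0 | 1
  18 | 0011011 | 0 | 1
  19 | 0110111 | 0 | 1
  20 | 1101111 | 1 | 0
  21 | 1011110 | 1 | 1
  22 | 0111101 | 0 | 1
  23 | 1111011 | 1 | 0
  24 | 1110110 | 1 | 1
  25 | 1101101 | 1 | 0
  26 | 1011010 | 1 | 1
  27 | 0110101 | 0 | 1
  28 | 1101011 | 1 | 0
  29 | 1010110 | 1 | 1
  30 | 0101101 | 0 | 1
  31 | 1011011 | 1 | 0
  32 | 0110110 | 0 | 0
  33 | 1101100 | 1 | 1
  34 | 1011001 | 1 | 0
  35 | 0110010 | 0 | 0
  36 | 1100100 | 1 | 1
  37 | 1001001 | 1 | 0
  38 | 0010010 | 0 | 0
  39 | 0100100 | 0 | 0
  40 | 1001000 | 1 | 1
  41 | 0010001 | 0 | 1
  42 | 0100011 | 0 | 1
  43 | 1000111 | 1 | 0
  44 | 0001110 | 0 | 0
  45 | 0011100 | 0 | 0
  46 | 0111000 | 0 | 0
  47 | 1110000 | 1 | 1
  48 | 1100001 | 1 | 0
  49 | 1000010 | 1 | 1
  50 | 0000101 | 0 | 1
  51 | 0001011 | 0 | 1
  52 | 0010111 | 0 | 1
  53 | 0101111 | 0 | 1
  54 | 1011111 | 1 | 0
  55 | 0111110 | 0 | 0
  56 | 1111100 | 1 | 1
  57 | 1111001 | 1 | 0
  58 | 1110010 | 1 | 1
  59 | 1100101 | 1 | 0
  60 | 1001010 | 1 | 1
  61 | 0010101 | 0 | 1
  62 | 0101011 | 0 | 1
  63 | 1010111 | 1 | 0
  64 | 0101110 | 0 | 0
  65 | 1011100 | 1 | 1
  66 | 0111001 | 0 | 1
  67 | 1110011 | 1 | 0
  68 | 1100110 | 1 | 1
  69 | 1001101 | 1 | 0
  70 | 0011010 | 0 | 0
  71 | 0110100 | 0 | 0
  72 | 1101000 | 1 | 1
  73 | 1010001 | 1 | 0
  74 | 0100010 | 0 | 0
  75 | 1000100 | 1 | 1
  76 | 0001001 | 0 | 1
  77 | 0010011 | 0 | 1
  78 | 0100111 | 0 | 1
  79 | 1001111 | 1 | 0
  80 | 0011110 | 0 | 0
  81 | 0111100 | 0 | 0
  82 | 1111000 | 1 | 1
  83 | 1110001 | 1 | 0
  84 | 1100010 | 1 | 1
  85 | 1000101 | 1 | 0
  86 | 0001010 | 0 | 0
  87 | 0010100 | 0 | 0
  88 | 0101000 | 0 | 0
  89 | 1010000 | 1 | 1
  90 | 0100001 | 0 | 1
  91 | 1000011 | 1 | 0
  92 | 0000110 | 0 | 0
  93 | 0001100 | 0 | 0
  94 | 0011000 | 0 | 0
  95 | 0110000 | 0 | 0
  96 | 1100000 | 1 | 1
  97 | 1000001 | 1 | 0
  98 | 0000010 | 0 | 0
  99 | 0000100 | 0 | 0
 100 | 0001000 | 0 | 0
 101 | 0010000 | 0 | 0
 102 | 0100000 | 0 | 0
 103 | 1000000 | 1 | 1
 104 | 0000001 | 0 | 1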